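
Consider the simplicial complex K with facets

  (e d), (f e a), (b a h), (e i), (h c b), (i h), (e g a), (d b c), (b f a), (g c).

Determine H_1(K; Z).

We work with the vertex ordering a < b < c < d < e < f < g < h < i. The simplices of K, each written with vertices in increasing order, are:

  0-simplices (9): a, b, c, d, e, f, g, h, i
  1-simplices (17): ab, ae, af, ag, ah, bc, bd, bf, bh, cd, cg, ch, de, ef, eg, ei, hi
  2-simplices (6): abf, abh, aef, aeg, bcd, bch

giving chain groups C_0 ≅ Z^9, C_1 ≅ Z^17, C_2 ≅ Z^6.

The boundary map ∂_1: C_1 → C_0 maps an edge to its endpoints' difference, ∂[p,q] = q − p.
The resulting 9×17 matrix has rank 8, and its Smith normal form has invariant factors (1,1,1,1,1,1,1,1).

∂_2: C_2 → C_1 maps a triangle to the signed sum of its edges. For instance
  ∂abh = bh − ah + ab,
  ∂aef = ef − af + ae.
The resulting 17×6 matrix has rank 6, and its Smith normal form has invariant factors (1,1,1,1,1,1).

Reading off H_k = ker ∂_k / im ∂_{k+1}:

  H_1: rank ker ∂_1 − rank ∂_2 = (17 − 8) − 6 = 3, and the invariant factors of ∂_2 are all 1, so H_1 = Z^3.

H_1 = Z^3.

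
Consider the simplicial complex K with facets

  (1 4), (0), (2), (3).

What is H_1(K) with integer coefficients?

K has 5 vertices, 1 edge.
rank ∂_1 = 1, rank ∂_2 = 0 ⇒ b_1 = 1 − 1 − 0 = 0. So H_1 ≅ 0.

H_1 = 0.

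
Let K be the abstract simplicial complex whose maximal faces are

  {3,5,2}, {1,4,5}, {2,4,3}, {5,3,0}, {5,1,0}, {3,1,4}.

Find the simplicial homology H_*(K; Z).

H_0 ≅ Z,  H_1 ≅ Z,  H_2 = 0.

Order the vertices as 0 < 1 < 2 < 3 < 4 < 5. Listing each simplex with vertices in this order, K has dimension 2 with simplices:

  0-simplices (6): [0], [1], [2], [3], [4], [5]
  1-simplices (12): [0,1], [0,3], [0,5], [1,3], [1,4], [1,5], [2,3], [2,4], [2,5], [3,4], [3,5], [4,5]
  2-simplices (6): [0,1,5], [0,3,5], [1,3,4], [1,4,5], [2,3,4], [2,3,5]

so the chain groups are C_0 ≅ Z^6, C_1 ≅ Z^12, C_2 ≅ Z^6.

The boundary map ∂_1: C_1 → C_0 sends each edge [p,q] (with p < q) to q − p. For instance
  ∂[3,4] = [4] − [3].
This gives a 6×12 integer matrix of rank 5; reducing to Smith normal form yields diagonal entries (1,1,1,1,1).

Boundary ∂_2: C_2 → C_1 acts by ∂[p,q,r] = [q,r] − [p,r] + [p,q]. For instance
  ∂[1,3,4] = [3,4] − [1,4] + [1,3],
  ∂[0,3,5] = [3,5] − [0,5] + [0,3].
The resulting 12×6 matrix has rank 6, and its Smith normal form has invariant factors (1,1,1,1,1,1).

Now H_k = ker ∂_k / im ∂_{k+1}, so:

  H_0: rank C_0 − rank ∂_1 = 6 − 5 = 1, and the invariant factors of ∂_1 are all 1, so H_0 = Z.
  H_1: rank ker ∂_1 − rank ∂_2 = (12 − 5) − 6 = 1, and the invariant factors of ∂_2 are all 1, so H_1 = Z.
  H_2: rank ker ∂_2 − rank ∂_3 = (6 − 6) − 0 = 0, and there is no ∂_3, so H_2 = 0.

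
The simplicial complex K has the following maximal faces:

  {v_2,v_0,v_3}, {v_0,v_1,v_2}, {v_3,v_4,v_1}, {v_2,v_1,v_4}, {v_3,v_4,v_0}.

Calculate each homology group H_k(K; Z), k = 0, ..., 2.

H_0 = Z,  H_1 = Z,  H_2 = 0.

K has 5 vertices, 10 edges, 5 triangles.
rank ∂_0 = 0, rank ∂_1 = 4 ⇒ b_0 = 5 − 0 − 4 = 1; all invariant factors of ∂_1 are 1 so no torsion. So H_0 = Z.
rank ∂_1 = 4, rank ∂_2 = 5 ⇒ b_1 = 10 − 4 − 5 = 1; all invariant factors of ∂_2 are 1 so no torsion. So H_1 = Z.
rank ∂_2 = 5, rank ∂_3 = 0 ⇒ b_2 = 5 − 5 − 0 = 0. So H_2 = 0.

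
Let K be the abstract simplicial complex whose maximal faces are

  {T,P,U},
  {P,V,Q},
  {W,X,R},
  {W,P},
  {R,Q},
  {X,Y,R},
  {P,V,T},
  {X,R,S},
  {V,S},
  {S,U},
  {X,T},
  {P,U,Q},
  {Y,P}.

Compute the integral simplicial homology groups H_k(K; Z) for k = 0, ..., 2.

H_0 = Z,  H_1 = Z^5,  H_2 = 0.

K has 10 vertices, 21 edges, 7 triangles.
rank ∂_0 = 0, rank ∂_1 = 9 ⇒ b_0 = 10 − 0 − 9 = 1; all invariant factors of ∂_1 are 1 so no torsion. So H_0 ≅ Z.
rank ∂_1 = 9, rank ∂_2 = 7 ⇒ b_1 = 21 − 9 − 7 = 5; all invariant factors of ∂_2 are 1 so no torsion. So H_1 ≅ Z^5.
rank ∂_2 = 7, rank ∂_3 = 0 ⇒ b_2 = 7 − 7 − 0 = 0. So H_2 ≅ 0.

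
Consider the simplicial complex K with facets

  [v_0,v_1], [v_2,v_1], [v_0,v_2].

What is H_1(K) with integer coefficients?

H_1 = Z.

Take the total order v_0 < v_1 < v_2 on the vertex set. Then K (dimension 1) consists of the simplices:

  0-simplices (3): [v_0], [v_1], [v_2]
  1-simplices (3): [v_0,v_1], [v_0,v_2], [v_1,v_2]

giving chain groups C_0 ≅ Z^3, C_1 ≅ Z^3.

∂_1: C_1 → C_0 is given by ∂[p,q] = [q] − [p].
As a 3×3 matrix over Z this has rank 2, with invariant factors (1,1).

Computing H_k = (kernel of ∂_k) / (image of ∂_{k+1}):

  H_1: rank ker ∂_1 − rank ∂_2 = (3 − 2) − 0 = 1, and there is no ∂_2, so H_1 = Z.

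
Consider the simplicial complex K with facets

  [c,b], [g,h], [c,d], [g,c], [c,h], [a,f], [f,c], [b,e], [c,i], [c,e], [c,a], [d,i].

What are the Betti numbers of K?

We work with the vertex ordering a < b < c < d < e < f < g < h < i. The simplices of K, each written with vertices in increasing order, are:

  0-simplices (9): a, b, c, d, e, f, g, h, i
  1-simplices (12): ac, af, bc, be, cd, ce, cf, cg, ch, ci, di, gh

Hence C_0 ≅ Z^9, C_1 ≅ Z^12.

Boundary ∂_1: C_1 → C_0 maps an edge to its endpoints' difference, ∂[p,q] = q − p.
The resulting 9×12 matrix has rank 8, and its Smith normal form has invariant factors (1,1,1,1,1,1,1,1).

Reading off H_k = ker ∂_k / im ∂_{k+1}:

  H_0: rank C_0 − rank ∂_1 = 9 − 8 = 1, and the invariant factors of ∂_1 are all 1, so H_0 ≅ Z.
  H_1: rank ker ∂_1 − rank ∂_2 = (12 − 8) − 0 = 4, and there is no ∂_2, so H_1 ≅ Z^4.

As a check, the Euler characteristic is 9 − 12 = -3, which agrees with 1 − 4 = -3.

Hence the Betti numbers are b_0 = 1, b_1 = 4.

b_0 = 1, b_1 = 4.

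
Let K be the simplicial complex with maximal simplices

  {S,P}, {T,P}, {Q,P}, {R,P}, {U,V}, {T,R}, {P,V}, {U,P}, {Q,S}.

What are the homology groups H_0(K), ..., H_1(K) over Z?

We work with the vertex ordering P < Q < R < S < T < U < V. The simplices of K, each written with vertices in increasing order, are:

  0-simplices (7): P, Q, R, S, T, U, V
  1-simplices (9): PQ, PR, PS, PT, PU, PV, QS, RT, UV

so the chain groups are C_0 ≅ Z^7, C_1 ≅ Z^9.

Boundary ∂_1: C_1 → C_0 maps an edge to its endpoints' difference, ∂[p,q] = q − p. For instance
  ∂PU = U − P.
This gives a 7×9 integer matrix of rank 6; reducing to Smith normal form yields diagonal entries (1,1,1,1,1,1).

From H_k ≅ ker(∂_k) / im(∂_{k+1}) we obtain:

  H_0: rank C_0 − rank ∂_1 = 7 − 6 = 1, and the invariant factors of ∂_1 are all 1, so H_0 = Z.
  H_1: rank ker ∂_1 − rank ∂_2 = (9 − 6) − 0 = 3, and there is no ∂_2, so H_1 = Z^3.

H_0 ≅ Z,  H_1 ≅ Z^3.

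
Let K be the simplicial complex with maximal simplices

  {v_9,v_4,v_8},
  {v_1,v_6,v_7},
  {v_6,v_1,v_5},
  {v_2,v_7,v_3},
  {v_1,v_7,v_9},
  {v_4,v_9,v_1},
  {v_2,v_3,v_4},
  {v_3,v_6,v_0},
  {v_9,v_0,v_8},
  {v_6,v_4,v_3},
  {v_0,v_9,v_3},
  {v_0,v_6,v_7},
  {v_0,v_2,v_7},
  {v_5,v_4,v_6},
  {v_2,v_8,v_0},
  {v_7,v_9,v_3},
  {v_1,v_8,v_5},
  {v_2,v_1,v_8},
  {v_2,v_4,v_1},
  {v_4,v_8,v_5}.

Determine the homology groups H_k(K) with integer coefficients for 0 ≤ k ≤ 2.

We work with the vertex ordering v_0 < v_1 < v_2 < v_3 < v_4 < v_5 < v_6 < v_7 < v_8 < v_9. The simplices of K, each written with vertices in increasing order, are:

  0-simplices (10): [v_0], [v_1], [v_2], [v_3], [v_4], [v_5], [v_6], [v_7], [v_8], [v_9]
  1-simplices (30): (30 of them)
  2-simplices (20): (20 of them)

Hence C_0 ≅ Z^10, C_1 ≅ Z^30, C_2 ≅ Z^20.

The boundary map ∂_1: C_1 → C_0 is given by ∂[p,q] = [q] − [p]. For instance
  ∂[v_3,v_7] = [v_7] − [v_3].
As a 10×30 matrix over Z this has rank 9, with invariant factors (1,1,1,1,1,1,1,1,1).

The boundary map ∂_2: C_2 → C_1 sends each 2-simplex [p,q,r] to [q,r] − [p,r] + [p,q]. For instance
  ∂[v_3,v_4,v_6] = [v_4,v_6] − [v_3,v_6] + [v_3,v_4],
  ∂[v_2,v_3,v_7] = [v_3,v_7] − [v_2,v_7] + [v_2,v_3].
The resulting 30×20 matrix has rank 20, and its Smith normal form has invariant factors (1,1,1,1,1,1,1,1,1,1,1,1,1,1,1,1,1,1,1,2).

Reading off H_k = ker ∂_k / im ∂_{k+1}:

  H_0: rank C_0 − rank ∂_1 = 10 − 9 = 1, and the invariant factors of ∂_1 are all 1, so H_0 = Z.
  H_1: rank ker ∂_1 − rank ∂_2 = (30 − 9) − 20 = 1, and ∂_2 has invariant factor 2 > 1, so H_1 = Z ⊕ Z/2Z.
  H_2: rank ker ∂_2 − rank ∂_3 = (20 − 20) − 0 = 0, and there is no ∂_3, so H_2 = 0.

As a check, the Euler characteristic is 10 − 30 + 20 = 0, which agrees with 1 − 1 + 0 = 0.
(K is a triangulation of the Klein bottle.)

H_0 = Z,  H_1 = Z ⊕ Z/2Z,  H_2 = 0.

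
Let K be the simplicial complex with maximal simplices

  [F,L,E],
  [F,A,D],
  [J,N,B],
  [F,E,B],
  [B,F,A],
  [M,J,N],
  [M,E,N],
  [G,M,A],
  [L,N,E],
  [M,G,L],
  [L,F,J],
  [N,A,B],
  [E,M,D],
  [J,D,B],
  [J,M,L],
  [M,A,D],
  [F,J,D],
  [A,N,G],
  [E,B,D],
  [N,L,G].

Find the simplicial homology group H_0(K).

Order the vertices as A < B < D < E < F < G < J < L < M < N. Listing each simplex with vertices in this order, K has dimension 2 with simplices:

  0-simplices (10): A, B, D, E, F, G, J, L, M, N
  1-simplices (30): AB, AD, AF, AG, AM, AN, BD, BE, BF, BJ, BN, DE, DF, DJ, DM, EF, EL, EM, EN, FJ, FL, GL, GM, GN, JL, JM, JN, LM, LN, MN
  2-simplices (20): ABF, ABN, ADF, ADM, AGM, AGN, BDE, BDJ, BEF, BJN, DEM, DFJ, EFL, ELN, EMN, FJL, GLM, GLN, JLM, JMN

giving chain groups C_0 ≅ Z^10, C_1 ≅ Z^30, C_2 ≅ Z^20.

∂_1: C_1 → C_0 is given by ∂[p,q] = [q] − [p]. For instance
  ∂AN = N − A.
This gives a 10×30 integer matrix of rank 9; reducing to Smith normal form yields diagonal entries (1,1,1,1,1,1,1,1,1).

Boundary ∂_2: C_2 → C_1 sends each 2-simplex [p,q,r] to [q,r] − [p,r] + [p,q]. For instance
  ∂BDE = DE − BE + BD,
  ∂ELN = LN − EN + EL.
As a 30×20 matrix over Z this has rank 20, with invariant factors (1,1,1,1,1,1,1,1,1,1,1,1,1,1,1,1,1,1,1,2).

Now H_k = ker ∂_k / im ∂_{k+1}, so:

  H_0: rank C_0 − rank ∂_1 = 10 − 9 = 1, and the invariant factors of ∂_1 are all 1, so H_0 = Z.

H_0 = Z.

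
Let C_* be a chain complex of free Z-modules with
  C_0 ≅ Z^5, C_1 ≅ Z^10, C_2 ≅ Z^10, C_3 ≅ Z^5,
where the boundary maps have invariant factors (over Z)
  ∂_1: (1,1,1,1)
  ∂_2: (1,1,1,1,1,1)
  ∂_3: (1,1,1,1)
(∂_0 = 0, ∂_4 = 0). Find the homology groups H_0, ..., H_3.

H_0: b_0 = 5 − 0 − 4 = 1; torsion from ∂_1 factors > 1: none. So H_0 = Z.
H_1: b_1 = 10 − 4 − 6 = 0; torsion from ∂_2 factors > 1: none. So H_1 = 0.
H_2: b_2 = 10 − 6 − 4 = 0; torsion from ∂_3 factors > 1: none. So H_2 = 0.
H_3: b_3 = 5 − 4 − 0 = 1; torsion from ∂_4 factors > 1: none. So H_3 = Z.

H_0 = Z,  H_1 = 0,  H_2 = 0,  H_3 = Z.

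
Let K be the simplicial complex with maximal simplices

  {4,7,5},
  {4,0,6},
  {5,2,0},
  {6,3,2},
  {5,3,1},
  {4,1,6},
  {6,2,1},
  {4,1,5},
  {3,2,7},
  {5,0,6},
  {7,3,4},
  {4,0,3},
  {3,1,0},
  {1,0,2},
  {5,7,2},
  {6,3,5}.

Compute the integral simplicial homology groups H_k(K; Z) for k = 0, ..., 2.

Fix the vertex order 0 < 1 < 2 < 3 < 4 < 5 < 6 < 7 and write every simplex with vertices in increasing order. Then dim K = 2 and the simplices of K are:

  0-simplices (8): [0], [1], [2], [3], [4], [5], [6], [7]
  1-simplices (24): (24 of them)
  2-simplices (16): [0,1,2], [0,1,3], [0,2,5], [0,3,4], [0,4,6], [0,5,6], [1,2,6], [1,3,5], [1,4,5], [1,4,6], [2,3,6], [2,3,7], [2,5,7], [3,4,7], [3,5,6], [4,5,7]

so the chain groups are C_0 ≅ Z^8, C_1 ≅ Z^24, C_2 ≅ Z^16.

∂_1: C_1 → C_0 sends each edge [p,q] (with p < q) to q − p. For instance
  ∂[2,6] = [6] − [2].
As a 8×24 matrix over Z this has rank 7, with invariant factors (1,1,1,1,1,1,1).

The boundary map ∂_2: C_2 → C_1 maps a triangle to the signed sum of its edges. For instance
  ∂[1,2,6] = [2,6] − [1,6] + [1,2],
  ∂[4,5,7] = [5,7] − [4,7] + [4,5].
The 24×16 boundary matrix has rank 15 and Smith normal form diag(1,1,1,1,1,1,1,1,1,1,1,1,1,1,1).

Computing H_k = (kernel of ∂_k) / (image of ∂_{k+1}):

  H_0: rank C_0 − rank ∂_1 = 8 − 7 = 1, and the invariant factors of ∂_1 are all 1, so H_0 ≅ Z.
  H_1: rank ker ∂_1 − rank ∂_2 = (24 − 7) − 15 = 2, and the invariant factors of ∂_2 are all 1, so H_1 ≅ Z^2.
  H_2: rank ker ∂_2 − rank ∂_3 = (16 − 15) − 0 = 1, and there is no ∂_3, so H_2 ≅ Z.

H_0 ≅ Z,  H_1 ≅ Z^2,  H_2 ≅ Z.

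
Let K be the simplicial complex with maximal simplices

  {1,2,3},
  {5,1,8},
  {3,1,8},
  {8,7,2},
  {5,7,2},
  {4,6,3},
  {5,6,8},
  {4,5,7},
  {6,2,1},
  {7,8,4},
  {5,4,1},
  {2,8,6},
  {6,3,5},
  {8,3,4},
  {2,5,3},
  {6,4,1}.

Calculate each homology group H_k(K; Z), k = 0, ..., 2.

Take the total order 1 < 2 < 3 < 4 < 5 < 6 < 7 < 8 on the vertex set. Then K (dimension 2) consists of the simplices:

  0-simplices (8): [1], [2], [3], [4], [5], [6], [7], [8]
  1-simplices (24): (24 of them)
  2-simplices (16): [1,2,3], [1,2,6], [1,3,8], [1,4,5], [1,4,6], [1,5,8], [2,3,5], [2,5,7], [2,6,8], [2,7,8], [3,4,6], [3,4,8], [3,5,6], [4,5,7], [4,7,8], [5,6,8]

giving chain groups C_0 ≅ Z^8, C_1 ≅ Z^24, C_2 ≅ Z^16.

The boundary map ∂_1: C_1 → C_0 maps an edge to its endpoints' difference, ∂[p,q] = q − p.
As a 8×24 matrix over Z this has rank 7, with invariant factors (1,1,1,1,1,1,1).

Boundary ∂_2: C_2 → C_1 maps a triangle to the signed sum of its edges. For instance
  ∂[1,4,5] = [4,5] − [1,5] + [1,4],
  ∂[1,4,6] = [4,6] − [1,6] + [1,4].
As a 24×16 matrix over Z this has rank 15, with invariant factors (1,1,1,1,1,1,1,1,1,1,1,1,1,1,1).

Now H_k = ker ∂_k / im ∂_{k+1}, so:

  H_0: rank C_0 − rank ∂_1 = 8 − 7 = 1, and the invariant factors of ∂_1 are all 1, so H_0 = Z.
  H_1: rank ker ∂_1 − rank ∂_2 = (24 − 7) − 15 = 2, and the invariant factors of ∂_2 are all 1, so H_1 = Z^2.
  H_2: rank ker ∂_2 − rank ∂_3 = (16 − 15) − 0 = 1, and there is no ∂_3, so H_2 = Z.

As a check, the Euler characteristic is 8 − 24 + 16 = 0, which agrees with 1 − 2 + 1 = 0.
(K is a triangulation of the torus T^2.)

H_0 = Z,  H_1 = Z^2,  H_2 = Z.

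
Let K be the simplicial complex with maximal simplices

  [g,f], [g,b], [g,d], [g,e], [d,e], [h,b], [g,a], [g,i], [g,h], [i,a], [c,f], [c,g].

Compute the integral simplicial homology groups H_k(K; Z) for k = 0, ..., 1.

Fix the vertex order a < b < c < d < e < f < g < h < i and write every simplex with vertices in increasing order. Then dim K = 1 and the simplices of K are:

  0-simplices (9): a, b, c, d, e, f, g, h, i
  1-simplices (12): ag, ai, bg, bh, cf, cg, de, dg, eg, fg, gh, gi

Hence C_0 ≅ Z^9, C_1 ≅ Z^12.

Boundary ∂_1: C_1 → C_0 maps an edge to its endpoints' difference, ∂[p,q] = q − p. For instance
  ∂gh = h − g.
The 9×12 boundary matrix has rank 8 and Smith normal form diag(1,1,1,1,1,1,1,1).

Computing H_k = (kernel of ∂_k) / (image of ∂_{k+1}):

  H_0: rank C_0 − rank ∂_1 = 9 − 8 = 1, and the invariant factors of ∂_1 are all 1, so H_0 = Z.
  H_1: rank ker ∂_1 − rank ∂_2 = (12 − 8) − 0 = 4, and there is no ∂_2, so H_1 = Z^4.

As a check, the Euler characteristic is 9 − 12 = -3, which agrees with 1 − 4 = -3.
(K is a triangulation of a wedge of 4 circles.)

H_0 ≅ Z,  H_1 ≅ Z^4.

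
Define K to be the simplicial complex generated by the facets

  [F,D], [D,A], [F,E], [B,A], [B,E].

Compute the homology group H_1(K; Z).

H_1 = Z.

Order the vertices as A < B < D < E < F. Listing each simplex with vertices in this order, K has dimension 1 with simplices:

  0-simplices (5): A, B, D, E, F
  1-simplices (5): AB, AD, BE, DF, EF

giving chain groups C_0 ≅ Z^5, C_1 ≅ Z^5.

∂_1: C_1 → C_0 maps an edge to its endpoints' difference, ∂[p,q] = q − p.
The 5×5 boundary matrix has rank 4 and Smith normal form diag(1,1,1,1).

Reading off H_k = ker ∂_k / im ∂_{k+1}:

  H_1: rank ker ∂_1 − rank ∂_2 = (5 − 4) − 0 = 1, and there is no ∂_2, so H_1 = Z.

(K is a triangulation of the circle S^1.)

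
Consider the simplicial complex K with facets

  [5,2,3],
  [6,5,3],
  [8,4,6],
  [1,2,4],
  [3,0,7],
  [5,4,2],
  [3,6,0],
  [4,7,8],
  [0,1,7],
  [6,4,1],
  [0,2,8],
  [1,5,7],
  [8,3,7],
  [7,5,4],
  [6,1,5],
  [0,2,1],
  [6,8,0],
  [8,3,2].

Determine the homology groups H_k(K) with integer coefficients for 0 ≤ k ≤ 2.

H_0 = Z,  H_1 = Z ⊕ Z/2,  H_2 = 0.

We work with the vertex ordering 0 < 1 < 2 < 3 < 4 < 5 < 6 < 7 < 8. The simplices of K, each written with vertices in increasing order, are:

  0-simplices (9): [0], [1], [2], [3], [4], [5], [6], [7], [8]
  1-simplices (27): (27 of them)
  2-simplices (18): [0,1,2], [0,1,7], [0,2,8], [0,3,6], [0,3,7], [0,6,8], [1,2,4], [1,4,6], [1,5,6], [1,5,7], [2,3,5], [2,3,8], [2,4,5], [3,5,6], [3,7,8], [4,5,7], [4,6,8], [4,7,8]

giving chain groups C_0 ≅ Z^9, C_1 ≅ Z^27, C_2 ≅ Z^18.

The boundary map ∂_1: C_1 → C_0 sends each edge [p,q] (with p < q) to q − p.
This gives a 9×27 integer matrix of rank 8; reducing to Smith normal form yields diagonal entries (1,1,1,1,1,1,1,1).

∂_2: C_2 → C_1 sends each 2-simplex [p,q,r] to [q,r] − [p,r] + [p,q]. For instance
  ∂[1,5,7] = [5,7] − [1,7] + [1,5],
  ∂[3,7,8] = [7,8] − [3,8] + [3,7].
This gives a 27×18 integer matrix of rank 18; reducing to Smith normal form yields diagonal entries (1,1,1,1,1,1,1,1,1,1,1,1,1,1,1,1,1,2).

Computing H_k = (kernel of ∂_k) / (image of ∂_{k+1}):

  H_0: rank C_0 − rank ∂_1 = 9 − 8 = 1, and the invariant factors of ∂_1 are all 1, so H_0 = Z.
  H_1: rank ker ∂_1 − rank ∂_2 = (27 − 8) − 18 = 1, and ∂_2 has invariant factor 2 > 1, so H_1 = Z ⊕ Z/2.
  H_2: rank ker ∂_2 − rank ∂_3 = (18 − 18) − 0 = 0, and there is no ∂_3, so H_2 = 0.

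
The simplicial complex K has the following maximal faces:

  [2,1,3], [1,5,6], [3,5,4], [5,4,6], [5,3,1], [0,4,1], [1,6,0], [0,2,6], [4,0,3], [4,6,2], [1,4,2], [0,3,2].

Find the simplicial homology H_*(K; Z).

Order the vertices as 0 < 1 < 2 < 3 < 4 < 5 < 6. Listing each simplex with vertices in this order, K has dimension 2 with simplices:

  0-simplices (7): [0], [1], [2], [3], [4], [5], [6]
  1-simplices (18): [0,1], [0,2], [0,3], [0,4], [0,6], [1,2], [1,3], [1,4], [1,5], [1,6], [2,3], [2,4], [2,6], [3,4], [3,5], [4,5], [4,6], [5,6]
  2-simplices (12): [0,1,4], [0,1,6], [0,2,3], [0,2,6], [0,3,4], [1,2,3], [1,2,4], [1,3,5], [1,5,6], [2,4,6], [3,4,5], [4,5,6]

Hence C_0 ≅ Z^7, C_1 ≅ Z^18, C_2 ≅ Z^12.

The boundary map ∂_1: C_1 → C_0 is given by ∂[p,q] = [q] − [p]. For instance
  ∂[0,3] = [3] − [0].
The 7×18 boundary matrix has rank 6 and Smith normal form diag(1,1,1,1,1,1).

Boundary ∂_2: C_2 → C_1 sends each 2-simplex [p,q,r] to [q,r] − [p,r] + [p,q]. For instance
  ∂[4,5,6] = [5,6] − [4,6] + [4,5],
  ∂[1,5,6] = [5,6] − [1,6] + [1,5].
As a 18×12 matrix over Z this has rank 12, with invariant factors (1,1,1,1,1,1,1,1,1,1,1,2).

Reading off H_k = ker ∂_k / im ∂_{k+1}:

  H_0: rank C_0 − rank ∂_1 = 7 − 6 = 1, and the invariant factors of ∂_1 are all 1, so H_0 = Z.
  H_1: rank ker ∂_1 − rank ∂_2 = (18 − 6) − 12 = 0, and ∂_2 has invariant factor 2 > 1, so H_1 = Z/2Z.
  H_2: rank ker ∂_2 − rank ∂_3 = (12 − 12) − 0 = 0, and there is no ∂_3, so H_2 = 0.

H_0 ≅ Z,  H_1 ≅ Z/2Z,  H_2 = 0.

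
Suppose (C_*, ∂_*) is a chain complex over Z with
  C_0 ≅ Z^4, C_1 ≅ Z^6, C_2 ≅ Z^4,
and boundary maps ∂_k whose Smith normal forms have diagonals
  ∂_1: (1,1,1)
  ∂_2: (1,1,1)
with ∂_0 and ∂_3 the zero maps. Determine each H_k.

H_0: b_0 = 4 − 0 − 3 = 1; torsion from ∂_1 factors > 1: none. So H_0 = Z.
H_1: b_1 = 6 − 3 − 3 = 0; torsion from ∂_2 factors > 1: none. So H_1 = 0.
H_2: b_2 = 4 − 3 − 0 = 1; torsion from ∂_3 factors > 1: none. So H_2 = Z.

H_0 = Z,  H_1 = 0,  H_2 = Z.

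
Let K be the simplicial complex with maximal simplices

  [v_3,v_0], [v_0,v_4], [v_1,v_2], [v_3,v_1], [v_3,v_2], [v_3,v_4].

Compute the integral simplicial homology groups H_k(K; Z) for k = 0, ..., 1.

Fix the vertex order v_0 < v_1 < v_2 < v_3 < v_4 and write every simplex with vertices in increasing order. Then dim K = 1 and the simplices of K are:

  0-simplices (5): [v_0], [v_1], [v_2], [v_3], [v_4]
  1-simplices (6): [v_0,v_3], [v_0,v_4], [v_1,v_2], [v_1,v_3], [v_2,v_3], [v_3,v_4]

so the chain groups are C_0 ≅ Z^5, C_1 ≅ Z^6.

The boundary map ∂_1: C_1 → C_0 sends each edge [p,q] (with p < q) to q − p.
As a 5×6 matrix over Z this has rank 4, with invariant factors (1,1,1,1).

Reading off H_k = ker ∂_k / im ∂_{k+1}:

  H_0: rank C_0 − rank ∂_1 = 5 − 4 = 1, and the invariant factors of ∂_1 are all 1, so H_0 ≅ Z.
  H_1: rank ker ∂_1 − rank ∂_2 = (6 − 4) − 0 = 2, and there is no ∂_2, so H_1 ≅ Z^2.

H_0 ≅ Z,  H_1 ≅ Z^2.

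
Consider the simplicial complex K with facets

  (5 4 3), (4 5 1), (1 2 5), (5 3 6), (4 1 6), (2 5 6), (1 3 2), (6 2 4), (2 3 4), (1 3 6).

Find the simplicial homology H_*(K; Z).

We work with the vertex ordering 1 < 2 < 3 < 4 < 5 < 6. The simplices of K, each written with vertices in increasing order, are:

  0-simplices (6): [1], [2], [3], [4], [5], [6]
  1-simplices (15): [1,2], [1,3], [1,4], [1,5], [1,6], [2,3], [2,4], [2,5], [2,6], [3,4], [3,5], [3,6], [4,5], [4,6], [5,6]
  2-simplices (10): [1,2,3], [1,2,5], [1,3,6], [1,4,5], [1,4,6], [2,3,4], [2,4,6], [2,5,6], [3,4,5], [3,5,6]

so the chain groups are C_0 ≅ Z^6, C_1 ≅ Z^15, C_2 ≅ Z^10.

The boundary map ∂_1: C_1 → C_0 maps an edge to its endpoints' difference, ∂[p,q] = q − p. For instance
  ∂[3,4] = [4] − [3].
This gives a 6×15 integer matrix of rank 5; reducing to Smith normal form yields diagonal entries (1,1,1,1,1).

The boundary map ∂_2: C_2 → C_1 maps a triangle to the signed sum of its edges. For instance
  ∂[3,4,5] = [4,5] − [3,5] + [3,4],
  ∂[2,5,6] = [5,6] − [2,6] + [2,5].
This gives a 15×10 integer matrix of rank 10; reducing to Smith normal form yields diagonal entries (1,1,1,1,1,1,1,1,1,2).

From H_k ≅ ker(∂_k) / im(∂_{k+1}) we obtain:

  H_0: rank C_0 − rank ∂_1 = 6 − 5 = 1, and the invariant factors of ∂_1 are all 1, so H_0 ≅ Z.
  H_1: rank ker ∂_1 − rank ∂_2 = (15 − 5) − 10 = 0, and ∂_2 has invariant factor 2 > 1, so H_1 ≅ Z/2Z.
  H_2: rank ker ∂_2 − rank ∂_3 = (10 − 10) − 0 = 0, and there is no ∂_3, so H_2 ≅ 0.

H_0 ≅ Z,  H_1 ≅ Z/2Z,  H_2 = 0.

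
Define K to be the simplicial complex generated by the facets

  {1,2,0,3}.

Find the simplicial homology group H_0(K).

H_0 = Z.

Take the total order 0 < 1 < 2 < 3 on the vertex set. Then K (dimension 3) consists of the simplices:

  0-simplices (4): [0], [1], [2], [3]
  1-simplices (6): [0,1], [0,2], [0,3], [1,2], [1,3], [2,3]
  2-simplices (4): [0,1,2], [0,1,3], [0,2,3], [1,2,3]
  3-simplices (1): [0,1,2,3]

so the chain groups are C_0 ≅ Z^4, C_1 ≅ Z^6, C_2 ≅ Z^4, C_3 ≅ Z^1.

∂_1: C_1 → C_0 maps an edge to its endpoints' difference, ∂[p,q] = q − p.
The resulting 4×6 matrix has rank 3, and its Smith normal form has invariant factors (1,1,1).

∂_2: C_2 → C_1 acts by ∂[p,q,r] = [q,r] − [p,r] + [p,q]. For instance
  ∂[1,2,3] = [2,3] − [1,3] + [1,2],
  ∂[0,1,3] = [1,3] − [0,3] + [0,1].
The resulting 6×4 matrix has rank 3, and its Smith normal form has invariant factors (1,1,1).

Boundary ∂_3: C_3 → C_2 sends each 3-simplex σ to the alternating sum Σ_i (−1)^i (σ with its i-th vertex removed). For instance
  ∂[0,1,2,3] = [1,2,3] − [0,2,3] + [0,1,3] − [0,1,2].
The resulting 4×1 matrix has rank 1, and its Smith normal form has invariant factors (1).

From H_k ≅ ker(∂_k) / im(∂_{k+1}) we obtain:

  H_0: rank C_0 − rank ∂_1 = 4 − 3 = 1, and the invariant factors of ∂_1 are all 1, so H_0 ≅ Z.

(K is a triangulation of the 3-simplex.)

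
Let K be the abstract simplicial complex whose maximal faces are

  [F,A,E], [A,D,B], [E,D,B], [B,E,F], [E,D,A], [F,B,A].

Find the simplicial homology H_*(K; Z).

Order the vertices as A < B < D < E < F. Listing each simplex with vertices in this order, K has dimension 2 with simplices:

  0-simplices (5): A, B, D, E, F
  1-simplices (9): AB, AD, AE, AF, BD, BE, BF, DE, EF
  2-simplices (6): ABD, ABF, ADE, AEF, BDE, BEF

Hence C_0 ≅ Z^5, C_1 ≅ Z^9, C_2 ≅ Z^6.

∂_1: C_1 → C_0 sends each edge [p,q] (with p < q) to q − p. For instance
  ∂EF = F − E.
As a 5×9 matrix over Z this has rank 4, with invariant factors (1,1,1,1).

Boundary ∂_2: C_2 → C_1 maps a triangle to the signed sum of its edges. For instance
  ∂BDE = DE − BE + BD,
  ∂BEF = EF − BF + BE.
As a 9×6 matrix over Z this has rank 5, with invariant factors (1,1,1,1,1).

Reading off H_k = ker ∂_k / im ∂_{k+1}:

  H_0: rank C_0 − rank ∂_1 = 5 − 4 = 1, and the invariant factors of ∂_1 are all 1, so H_0 = Z.
  H_1: rank ker ∂_1 − rank ∂_2 = (9 − 4) − 5 = 0, and the invariant factors of ∂_2 are all 1, so H_1 = 0.
  H_2: rank ker ∂_2 − rank ∂_3 = (6 − 5) − 0 = 1, and there is no ∂_3, so H_2 = Z.

(K is a triangulation of the 2-sphere S^2.)

H_0 ≅ Z,  H_1 = 0,  H_2 ≅ Z.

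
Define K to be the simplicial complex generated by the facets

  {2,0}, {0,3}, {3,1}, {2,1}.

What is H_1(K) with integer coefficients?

Order the vertices as 0 < 1 < 2 < 3. Listing each simplex with vertices in this order, K has dimension 1 with simplices:

  0-simplices (4): [0], [1], [2], [3]
  1-simplices (4): [0,2], [0,3], [1,2], [1,3]

giving chain groups C_0 ≅ Z^4, C_1 ≅ Z^4.

∂_1: C_1 → C_0 maps an edge to its endpoints' difference, ∂[p,q] = q − p. For instance
  ∂[0,3] = [3] − [0].
The 4×4 boundary matrix has rank 3 and Smith normal form diag(1,1,1).

Computing H_k = (kernel of ∂_k) / (image of ∂_{k+1}):

  H_1: rank ker ∂_1 − rank ∂_2 = (4 − 3) − 0 = 1, and there is no ∂_2, so H_1 = Z.

H_1 = Z.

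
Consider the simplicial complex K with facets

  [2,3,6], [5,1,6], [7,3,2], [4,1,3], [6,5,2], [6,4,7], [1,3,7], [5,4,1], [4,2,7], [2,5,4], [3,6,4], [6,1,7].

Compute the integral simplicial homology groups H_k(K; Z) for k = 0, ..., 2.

Take the total order 1 < 2 < 3 < 4 < 5 < 6 < 7 on the vertex set. Then K (dimension 2) consists of the simplices:

  0-simplices (7): [1], [2], [3], [4], [5], [6], [7]
  1-simplices (18): [1,3], [1,4], [1,5], [1,6], [1,7], [2,3], [2,4], [2,5], [2,6], [2,7], [3,4], [3,6], [3,7], [4,5], [4,6], [4,7], [5,6], [6,7]
  2-simplices (12): [1,3,4], [1,3,7], [1,4,5], [1,5,6], [1,6,7], [2,3,6], [2,3,7], [2,4,5], [2,4,7], [2,5,6], [3,4,6], [4,6,7]

Hence C_0 ≅ Z^7, C_1 ≅ Z^18, C_2 ≅ Z^12.

The boundary map ∂_1: C_1 → C_0 maps an edge to its endpoints' difference, ∂[p,q] = q − p.
The resulting 7×18 matrix has rank 6, and its Smith normal form has invariant factors (1,1,1,1,1,1).

∂_2: C_2 → C_1 acts by ∂[p,q,r] = [q,r] − [p,r] + [p,q]. For instance
  ∂[1,4,5] = [4,5] − [1,5] + [1,4],
  ∂[1,3,7] = [3,7] − [1,7] + [1,3].
The 18×12 boundary matrix has rank 12 and Smith normal form diag(1,1,1,1,1,1,1,1,1,1,1,2).

Computing H_k = (kernel of ∂_k) / (image of ∂_{k+1}):

  H_0: rank C_0 − rank ∂_1 = 7 − 6 = 1, and the invariant factors of ∂_1 are all 1, so H_0 ≅ Z.
  H_1: rank ker ∂_1 − rank ∂_2 = (18 − 6) − 12 = 0, and ∂_2 has invariant factor 2 > 1, so H_1 ≅ Z/2.
  H_2: rank ker ∂_2 − rank ∂_3 = (12 − 12) − 0 = 0, and there is no ∂_3, so H_2 ≅ 0.

H_0 ≅ Z,  H_1 ≅ Z/2,  H_2 = 0.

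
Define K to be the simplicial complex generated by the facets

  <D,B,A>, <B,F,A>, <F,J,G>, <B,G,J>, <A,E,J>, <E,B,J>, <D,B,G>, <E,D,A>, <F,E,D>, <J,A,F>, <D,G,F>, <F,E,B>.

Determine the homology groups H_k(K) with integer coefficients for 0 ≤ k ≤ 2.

We work with the vertex ordering A < B < D < E < F < G < J. The simplices of K, each written with vertices in increasing order, are:

  0-simplices (7): A, B, D, E, F, G, J
  1-simplices (18): AB, AD, AE, AF, AJ, BD, BE, BF, BG, BJ, DE, DF, DG, EF, EJ, FG, FJ, GJ
  2-simplices (12): ABD, ABF, ADE, AEJ, AFJ, BDG, BEF, BEJ, BGJ, DEF, DFG, FGJ

so the chain groups are C_0 ≅ Z^7, C_1 ≅ Z^18, C_2 ≅ Z^12.

The boundary map ∂_1: C_1 → C_0 sends each edge [p,q] (with p < q) to q − p. For instance
  ∂BF = F − B.
As a 7×18 matrix over Z this has rank 6, with invariant factors (1,1,1,1,1,1).

The boundary map ∂_2: C_2 → C_1 sends each 2-simplex [p,q,r] to [q,r] − [p,r] + [p,q]. For instance
  ∂ABD = BD − AD + AB,
  ∂BEJ = EJ − BJ + BE.
The resulting 18×12 matrix has rank 12, and its Smith normal form has invariant factors (1,1,1,1,1,1,1,1,1,1,1,2).

Reading off H_k = ker ∂_k / im ∂_{k+1}:

  H_0: rank C_0 − rank ∂_1 = 7 − 6 = 1, and the invariant factors of ∂_1 are all 1, so H_0 ≅ Z.
  H_1: rank ker ∂_1 − rank ∂_2 = (18 − 6) − 12 = 0, and ∂_2 has invariant factor 2 > 1, so H_1 ≅ Z/2.
  H_2: rank ker ∂_2 − rank ∂_3 = (12 − 12) − 0 = 0, and there is no ∂_3, so H_2 ≅ 0.

H_0 ≅ Z,  H_1 ≅ Z/2,  H_2 = 0.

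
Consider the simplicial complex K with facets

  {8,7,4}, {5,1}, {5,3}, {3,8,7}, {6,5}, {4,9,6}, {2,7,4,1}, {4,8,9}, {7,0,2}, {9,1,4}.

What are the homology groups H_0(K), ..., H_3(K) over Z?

Order the vertices as 0 < 1 < 2 < 3 < 4 < 5 < 6 < 7 < 8 < 9. Listing each simplex with vertices in this order, K has dimension 3 with simplices:

  0-simplices (10): [0], [1], [2], [3], [4], [5], [6], [7], [8], [9]
  1-simplices (20): [0,2], [0,7], [1,2], [1,4], [1,5], [1,7], [1,9], [2,4], [2,7], [3,5], [3,7], [3,8], [4,6], [4,7], [4,8], [4,9], [5,6], [6,9], [7,8], [8,9]
  2-simplices (10): [0,2,7], [1,2,4], [1,2,7], [1,4,7], [1,4,9], [2,4,7], [3,7,8], [4,6,9], [4,7,8], [4,8,9]
  3-simplices (1): [1,2,4,7]

giving chain groups C_0 ≅ Z^10, C_1 ≅ Z^20, C_2 ≅ Z^10, C_3 ≅ Z^1.

Boundary ∂_1: C_1 → C_0 is given by ∂[p,q] = [q] − [p]. For instance
  ∂[2,7] = [7] − [2].
This gives a 10×20 integer matrix of rank 9; reducing to Smith normal form yields diagonal entries (1,1,1,1,1,1,1,1,1).

∂_2: C_2 → C_1 acts by ∂[p,q,r] = [q,r] − [p,r] + [p,q]. For instance
  ∂[2,4,7] = [4,7] − [2,7] + [2,4],
  ∂[4,8,9] = [8,9] − [4,9] + [4,8].
The resulting 20×10 matrix has rank 9, and its Smith normal form has invariant factors (1,1,1,1,1,1,1,1,1).

Boundary ∂_3: C_3 → C_2 sends each 3-simplex σ to the alternating sum Σ_i (−1)^i (σ with its i-th vertex removed). For instance
  ∂[1,2,4,7] = [2,4,7] − [1,4,7] + [1,2,7] − [1,2,4].
The 10×1 boundary matrix has rank 1 and Smith normal form diag(1).

Now H_k = ker ∂_k / im ∂_{k+1}, so:

  H_0: rank C_0 − rank ∂_1 = 10 − 9 = 1, and the invariant factors of ∂_1 are all 1, so H_0 = Z.
  H_1: rank ker ∂_1 − rank ∂_2 = (20 − 9) − 9 = 2, and the invariant factors of ∂_2 are all 1, so H_1 = Z^2.
  H_2: rank ker ∂_2 − rank ∂_3 = (10 − 9) − 1 = 0, and the invariant factors of ∂_3 are all 1, so H_2 = 0.
  H_3: rank ker ∂_3 − rank ∂_4 = (1 − 1) − 0 = 0, and there is no ∂_4, so H_3 = 0.

H_0 ≅ Z,  H_1 ≅ Z^2,  H_2 = 0,  H_3 = 0.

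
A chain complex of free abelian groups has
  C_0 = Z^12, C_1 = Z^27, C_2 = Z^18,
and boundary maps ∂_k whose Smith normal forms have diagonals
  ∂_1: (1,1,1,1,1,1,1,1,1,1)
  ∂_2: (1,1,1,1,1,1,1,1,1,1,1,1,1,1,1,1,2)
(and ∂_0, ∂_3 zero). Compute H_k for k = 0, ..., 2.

H_0: b_0 = 12 − 0 − 10 = 2; torsion from ∂_1 factors > 1: none. So H_0 ≅ Z^2.
H_1: b_1 = 27 − 10 − 17 = 0; torsion from ∂_2 factors > 1: [2]. So H_1 ≅ Z/2.
H_2: b_2 = 18 − 17 − 0 = 1; torsion from ∂_3 factors > 1: none. So H_2 ≅ Z.

H_0 ≅ Z^2,  H_1 ≅ Z/2,  H_2 ≅ Z.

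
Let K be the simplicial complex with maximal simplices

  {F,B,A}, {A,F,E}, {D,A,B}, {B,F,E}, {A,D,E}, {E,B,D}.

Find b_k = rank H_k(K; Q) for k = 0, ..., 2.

b_0 = 1, b_1 = 0, b_2 = 1.

K has 5 vertices, 9 edges, 6 triangles.
rank ∂_0 = 0, rank ∂_1 = 4 ⇒ b_0 = 5 − 0 − 4 = 1; all invariant factors of ∂_1 are 1 so no torsion. So H_0 ≅ Z.
rank ∂_1 = 4, rank ∂_2 = 5 ⇒ b_1 = 9 − 4 − 5 = 0; all invariant factors of ∂_2 are 1 so no torsion. So H_1 ≅ 0.
rank ∂_2 = 5, rank ∂_3 = 0 ⇒ b_2 = 6 − 5 − 0 = 1. So H_2 ≅ Z.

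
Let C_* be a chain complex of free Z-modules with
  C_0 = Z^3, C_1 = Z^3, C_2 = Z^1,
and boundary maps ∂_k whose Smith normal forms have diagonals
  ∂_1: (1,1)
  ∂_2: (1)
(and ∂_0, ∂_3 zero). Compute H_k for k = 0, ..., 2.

H_0: b_0 = 3 − 0 − 2 = 1; torsion from ∂_1 factors > 1: none. So H_0 = Z.
H_1: b_1 = 3 − 2 − 1 = 0; torsion from ∂_2 factors > 1: none. So H_1 = 0.
H_2: b_2 = 1 − 1 − 0 = 0; torsion from ∂_3 factors > 1: none. So H_2 = 0.

H_0 = Z,  H_1 = 0,  H_2 = 0.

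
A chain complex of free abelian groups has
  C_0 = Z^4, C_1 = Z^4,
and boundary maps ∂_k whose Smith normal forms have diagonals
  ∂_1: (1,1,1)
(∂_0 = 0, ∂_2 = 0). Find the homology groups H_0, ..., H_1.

H_0: b_0 = 4 − 0 − 3 = 1; torsion from ∂_1 factors > 1: none. So H_0 ≅ Z.
H_1: b_1 = 4 − 3 − 0 = 1; torsion from ∂_2 factors > 1: none. So H_1 ≅ Z.

H_0 ≅ Z,  H_1 ≅ Z.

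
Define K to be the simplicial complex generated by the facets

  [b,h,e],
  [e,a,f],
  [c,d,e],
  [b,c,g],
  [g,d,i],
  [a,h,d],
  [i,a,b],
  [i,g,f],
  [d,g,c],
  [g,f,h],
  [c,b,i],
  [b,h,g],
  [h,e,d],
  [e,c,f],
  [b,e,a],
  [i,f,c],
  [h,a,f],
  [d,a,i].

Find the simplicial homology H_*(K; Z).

K has 9 vertices, 27 edges, 18 triangles.
rank ∂_0 = 0, rank ∂_1 = 8 ⇒ b_0 = 9 − 0 − 8 = 1; all invariant factors of ∂_1 are 1 so no torsion. So H_0 ≅ Z.
rank ∂_1 = 8, rank ∂_2 = 18 ⇒ b_1 = 27 − 8 − 18 = 1; ∂_2 has invariant factor(s) [2] giving torsion. So H_1 ≅ Z ⊕ Z/2.
rank ∂_2 = 18, rank ∂_3 = 0 ⇒ b_2 = 18 − 18 − 0 = 0. So H_2 ≅ 0.

H_0 = Z,  H_1 = Z ⊕ Z/2,  H_2 = 0.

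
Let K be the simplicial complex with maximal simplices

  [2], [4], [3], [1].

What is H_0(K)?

Take the total order 1 < 2 < 3 < 4 on the vertex set. Then K (dimension 0) consists of the simplices:

  0-simplices (4): [1], [2], [3], [4]

giving chain groups C_0 ≅ Z^4.

From H_k ≅ ker(∂_k) / im(∂_{k+1}) we obtain:

  H_0: rank C_0 − rank ∂_1 = 4 − 0 = 4, and there is no ∂_1, so H_0 ≅ Z^4.

H_0 ≅ Z^4.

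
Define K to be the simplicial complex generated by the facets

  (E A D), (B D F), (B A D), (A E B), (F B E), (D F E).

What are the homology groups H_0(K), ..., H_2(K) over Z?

K has 5 vertices, 9 edges, 6 triangles.
rank ∂_0 = 0, rank ∂_1 = 4 ⇒ b_0 = 5 − 0 − 4 = 1; all invariant factors of ∂_1 are 1 so no torsion. So H_0 ≅ Z.
rank ∂_1 = 4, rank ∂_2 = 5 ⇒ b_1 = 9 − 4 − 5 = 0; all invariant factors of ∂_2 are 1 so no torsion. So H_1 ≅ 0.
rank ∂_2 = 5, rank ∂_3 = 0 ⇒ b_2 = 6 − 5 − 0 = 1. So H_2 ≅ Z.

H_0 ≅ Z,  H_1 = 0,  H_2 ≅ Z.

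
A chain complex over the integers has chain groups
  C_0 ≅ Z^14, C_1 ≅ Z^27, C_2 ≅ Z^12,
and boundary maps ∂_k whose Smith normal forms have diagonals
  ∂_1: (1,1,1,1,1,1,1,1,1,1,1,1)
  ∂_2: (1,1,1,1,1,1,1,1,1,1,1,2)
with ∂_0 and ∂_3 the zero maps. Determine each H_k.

H_0: b_0 = 14 − 0 − 12 = 2; torsion from ∂_1 factors > 1: none. So H_0 = Z^2.
H_1: b_1 = 27 − 12 − 12 = 3; torsion from ∂_2 factors > 1: [2]. So H_1 = Z^3 ⊕ Z/2Z.
H_2: b_2 = 12 − 12 − 0 = 0; torsion from ∂_3 factors > 1: none. So H_2 = 0.

H_0 = Z^2,  H_1 = Z^3 ⊕ Z/2Z,  H_2 = 0.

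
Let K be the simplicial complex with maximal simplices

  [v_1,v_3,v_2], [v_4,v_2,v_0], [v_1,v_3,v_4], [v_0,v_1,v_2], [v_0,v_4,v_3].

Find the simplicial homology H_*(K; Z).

H_0 = Z,  H_1 = Z,  H_2 = 0.

We work with the vertex ordering v_0 < v_1 < v_2 < v_3 < v_4. The simplices of K, each written with vertices in increasing order, are:

  0-simplices (5): [v_0], [v_1], [v_2], [v_3], [v_4]
  1-simplices (10): [v_0,v_1], [v_0,v_2], [v_0,v_3], [v_0,v_4], [v_1,v_2], [v_1,v_3], [v_1,v_4], [v_2,v_3], [v_2,v_4], [v_3,v_4]
  2-simplices (5): [v_0,v_1,v_2], [v_0,v_2,v_4], [v_0,v_3,v_4], [v_1,v_2,v_3], [v_1,v_3,v_4]

Hence C_0 ≅ Z^5, C_1 ≅ Z^10, C_2 ≅ Z^5.

Boundary ∂_1: C_1 → C_0 is given by ∂[p,q] = [q] − [p]. For instance
  ∂[v_2,v_4] = [v_4] − [v_2].
The resulting 5×10 matrix has rank 4, and its Smith normal form has invariant factors (1,1,1,1).

Boundary ∂_2: C_2 → C_1 sends each 2-simplex [p,q,r] to [q,r] − [p,r] + [p,q]. For instance
  ∂[v_1,v_3,v_4] = [v_3,v_4] − [v_1,v_4] + [v_1,v_3],
  ∂[v_0,v_1,v_2] = [v_1,v_2] − [v_0,v_2] + [v_0,v_1].
The resulting 10×5 matrix has rank 5, and its Smith normal form has invariant factors (1,1,1,1,1).

Computing H_k = (kernel of ∂_k) / (image of ∂_{k+1}):

  H_0: rank C_0 − rank ∂_1 = 5 − 4 = 1, and the invariant factors of ∂_1 are all 1, so H_0 = Z.
  H_1: rank ker ∂_1 − rank ∂_2 = (10 − 4) − 5 = 1, and the invariant factors of ∂_2 are all 1, so H_1 = Z.
  H_2: rank ker ∂_2 − rank ∂_3 = (5 − 5) − 0 = 0, and there is no ∂_3, so H_2 = 0.

As a check, the Euler characteristic is 5 − 10 + 5 = 0, which agrees with 1 − 1 + 0 = 0.
(K is a triangulation of the Möbius band.)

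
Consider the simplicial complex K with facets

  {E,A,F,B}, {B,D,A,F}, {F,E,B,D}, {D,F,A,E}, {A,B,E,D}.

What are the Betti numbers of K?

We work with the vertex ordering A < B < D < E < F. The simplices of K, each written with vertices in increasing order, are:

  0-simplices (5): A, B, D, E, F
  1-simplices (10): AB, AD, AE, AF, BD, BE, BF, DE, DF, EF
  2-simplices (10): ABD, ABE, ABF, ADE, ADF, AEF, BDE, BDF, BEF, DEF
  3-simplices (5): ABDE, ABDF, ABEF, ADEF, BDEF

Hence C_0 ≅ Z^5, C_1 ≅ Z^10, C_2 ≅ Z^10, C_3 ≅ Z^5.

∂_1: C_1 → C_0 sends each edge [p,q] (with p < q) to q − p. For instance
  ∂BF = F − B.
The resulting 5×10 matrix has rank 4, and its Smith normal form has invariant factors (1,1,1,1).

The boundary map ∂_2: C_2 → C_1 sends each 2-simplex [p,q,r] to [q,r] − [p,r] + [p,q]. For instance
  ∂ABE = BE − AE + AB,
  ∂AEF = EF − AF + AE.
This gives a 10×10 integer matrix of rank 6; reducing to Smith normal form yields diagonal entries (1,1,1,1,1,1).

The boundary map ∂_3: C_3 → C_2 sends each 3-simplex σ to the alternating sum Σ_i (−1)^i (σ with its i-th vertex removed). For instance
  ∂BDEF = DEF − BEF + BDF − BDE,
  ∂ADEF = DEF − AEF + ADF − ADE.
The 10×5 boundary matrix has rank 4 and Smith normal form diag(1,1,1,1).

Computing H_k = (kernel of ∂_k) / (image of ∂_{k+1}):

  H_0: rank C_0 − rank ∂_1 = 5 − 4 = 1, and the invariant factors of ∂_1 are all 1, so H_0 ≅ Z.
  H_1: rank ker ∂_1 − rank ∂_2 = (10 − 4) − 6 = 0, and the invariant factors of ∂_2 are all 1, so H_1 ≅ 0.
  H_2: rank ker ∂_2 − rank ∂_3 = (10 − 6) − 4 = 0, and the invariant factors of ∂_3 are all 1, so H_2 ≅ 0.
  H_3: rank ker ∂_3 − rank ∂_4 = (5 − 4) − 0 = 1, and there is no ∂_4, so H_3 ≅ Z.

Hence the Betti numbers are b_0 = 1, b_1 = 0, b_2 = 0, b_3 = 1.

b_0 = 1, b_1 = 0, b_2 = 0, b_3 = 1.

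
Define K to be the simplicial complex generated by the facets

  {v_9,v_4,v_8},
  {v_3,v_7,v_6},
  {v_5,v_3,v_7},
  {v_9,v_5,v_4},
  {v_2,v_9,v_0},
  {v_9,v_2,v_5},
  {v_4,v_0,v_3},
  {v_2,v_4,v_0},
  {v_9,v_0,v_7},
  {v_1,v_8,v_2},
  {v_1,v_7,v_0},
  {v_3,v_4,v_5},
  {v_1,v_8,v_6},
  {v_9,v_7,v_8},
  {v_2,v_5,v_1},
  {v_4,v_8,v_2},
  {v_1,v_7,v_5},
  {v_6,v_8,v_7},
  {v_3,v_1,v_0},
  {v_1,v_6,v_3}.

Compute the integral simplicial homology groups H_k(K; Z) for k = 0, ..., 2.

H_0 = Z,  H_1 = Z ⊕ Z_2,  H_2 = 0.

Fix the vertex order v_0 < v_1 < v_2 < v_3 < v_4 < v_5 < v_6 < v_7 < v_8 < v_9 and write every simplex with vertices in increasing order. Then dim K = 2 and the simplices of K are:

  0-simplices (10): [v_0], [v_1], [v_2], [v_3], [v_4], [v_5], [v_6], [v_7], [v_8], [v_9]
  1-simplices (30): (30 of them)
  2-simplices (20): (20 of them)

so the chain groups are C_0 ≅ Z^10, C_1 ≅ Z^30, C_2 ≅ Z^20.

The boundary map ∂_1: C_1 → C_0 maps an edge to its endpoints' difference, ∂[p,q] = q − p. For instance
  ∂[v_1,v_7] = [v_7] − [v_1].
The resulting 10×30 matrix has rank 9, and its Smith normal form has invariant factors (1,1,1,1,1,1,1,1,1).

∂_2: C_2 → C_1 maps a triangle to the signed sum of its edges. For instance
  ∂[v_1,v_6,v_8] = [v_6,v_8] − [v_1,v_8] + [v_1,v_6],
  ∂[v_7,v_8,v_9] = [v_8,v_9] − [v_7,v_9] + [v_7,v_8].
The 30×20 boundary matrix has rank 20 and Smith normal form diag(1,1,1,1,1,1,1,1,1,1,1,1,1,1,1,1,1,1,1,2).

From H_k ≅ ker(∂_k) / im(∂_{k+1}) we obtain:

  H_0: rank C_0 − rank ∂_1 = 10 − 9 = 1, and the invariant factors of ∂_1 are all 1, so H_0 ≅ Z.
  H_1: rank ker ∂_1 − rank ∂_2 = (30 − 9) − 20 = 1, and ∂_2 has invariant factor 2 > 1, so H_1 ≅ Z ⊕ Z_2.
  H_2: rank ker ∂_2 − rank ∂_3 = (20 − 20) − 0 = 0, and there is no ∂_3, so H_2 ≅ 0.

(K is a triangulation of the Klein bottle.)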